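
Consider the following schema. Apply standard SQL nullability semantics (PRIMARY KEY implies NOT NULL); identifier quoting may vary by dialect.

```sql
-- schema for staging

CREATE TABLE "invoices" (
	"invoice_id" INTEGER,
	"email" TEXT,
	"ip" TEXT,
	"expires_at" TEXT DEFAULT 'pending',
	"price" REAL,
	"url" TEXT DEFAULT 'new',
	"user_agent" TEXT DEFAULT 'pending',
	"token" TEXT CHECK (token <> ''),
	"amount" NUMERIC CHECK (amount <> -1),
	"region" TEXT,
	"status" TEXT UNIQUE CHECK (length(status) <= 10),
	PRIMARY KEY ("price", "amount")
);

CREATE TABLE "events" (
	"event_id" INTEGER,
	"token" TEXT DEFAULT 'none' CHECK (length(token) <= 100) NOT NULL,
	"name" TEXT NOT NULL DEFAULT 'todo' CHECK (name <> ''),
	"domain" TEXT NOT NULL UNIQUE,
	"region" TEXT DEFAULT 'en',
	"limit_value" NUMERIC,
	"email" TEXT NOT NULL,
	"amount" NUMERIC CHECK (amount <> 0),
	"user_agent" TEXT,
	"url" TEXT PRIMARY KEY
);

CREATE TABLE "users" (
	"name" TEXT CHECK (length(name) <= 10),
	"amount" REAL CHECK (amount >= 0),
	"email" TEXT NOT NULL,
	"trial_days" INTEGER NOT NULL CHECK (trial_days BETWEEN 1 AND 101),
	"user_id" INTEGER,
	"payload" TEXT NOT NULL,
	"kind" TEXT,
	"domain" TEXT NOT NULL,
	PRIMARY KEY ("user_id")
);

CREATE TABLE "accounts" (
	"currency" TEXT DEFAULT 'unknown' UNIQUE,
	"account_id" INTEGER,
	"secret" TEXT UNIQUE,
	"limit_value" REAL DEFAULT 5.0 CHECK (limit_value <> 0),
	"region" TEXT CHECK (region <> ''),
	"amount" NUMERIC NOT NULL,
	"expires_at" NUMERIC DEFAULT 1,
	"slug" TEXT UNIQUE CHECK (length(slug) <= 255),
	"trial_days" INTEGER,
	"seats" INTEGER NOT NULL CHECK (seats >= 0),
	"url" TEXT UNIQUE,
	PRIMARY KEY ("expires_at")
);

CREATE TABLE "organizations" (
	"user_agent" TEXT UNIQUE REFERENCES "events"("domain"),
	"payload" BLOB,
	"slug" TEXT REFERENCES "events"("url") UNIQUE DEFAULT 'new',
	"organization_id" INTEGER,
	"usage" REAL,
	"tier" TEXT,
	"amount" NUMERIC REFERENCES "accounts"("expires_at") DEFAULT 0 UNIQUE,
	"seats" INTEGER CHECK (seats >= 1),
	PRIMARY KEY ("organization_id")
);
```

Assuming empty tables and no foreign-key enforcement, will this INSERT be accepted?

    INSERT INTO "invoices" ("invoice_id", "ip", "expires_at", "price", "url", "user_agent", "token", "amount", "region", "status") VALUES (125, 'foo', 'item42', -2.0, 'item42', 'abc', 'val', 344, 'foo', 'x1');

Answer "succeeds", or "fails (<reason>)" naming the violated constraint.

succeeds

NOT NULL columns: amount is supplied; price is supplied.
CHECK constraints: 'val' satisfies (token <> ''); 344 satisfies (amount <> -1); 'x1' satisfies (length(status) <= 10).
No constraint is violated.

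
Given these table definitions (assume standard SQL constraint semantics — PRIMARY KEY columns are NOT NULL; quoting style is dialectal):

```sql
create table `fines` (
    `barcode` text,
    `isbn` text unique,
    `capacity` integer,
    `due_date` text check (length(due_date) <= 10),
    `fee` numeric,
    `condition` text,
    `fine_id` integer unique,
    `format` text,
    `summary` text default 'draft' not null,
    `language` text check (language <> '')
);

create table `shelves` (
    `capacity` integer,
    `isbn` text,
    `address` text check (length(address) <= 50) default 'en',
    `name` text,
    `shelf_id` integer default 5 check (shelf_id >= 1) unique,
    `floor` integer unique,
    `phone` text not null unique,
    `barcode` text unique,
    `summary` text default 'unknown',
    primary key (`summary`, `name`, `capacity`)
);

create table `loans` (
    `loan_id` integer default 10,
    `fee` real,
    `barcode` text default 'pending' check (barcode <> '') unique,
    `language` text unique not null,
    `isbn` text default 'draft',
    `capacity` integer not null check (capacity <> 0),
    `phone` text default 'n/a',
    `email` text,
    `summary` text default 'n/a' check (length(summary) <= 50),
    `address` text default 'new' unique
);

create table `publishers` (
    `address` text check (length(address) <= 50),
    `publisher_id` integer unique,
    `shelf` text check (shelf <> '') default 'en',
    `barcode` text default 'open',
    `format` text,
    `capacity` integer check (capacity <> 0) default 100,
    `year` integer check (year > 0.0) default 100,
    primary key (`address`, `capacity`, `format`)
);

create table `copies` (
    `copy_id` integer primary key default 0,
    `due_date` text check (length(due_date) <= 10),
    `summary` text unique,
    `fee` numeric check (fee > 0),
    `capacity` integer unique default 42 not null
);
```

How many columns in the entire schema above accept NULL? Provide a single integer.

29

fines: 9 nullable (barcode, isbn, capacity, due_date, fee, condition, fine_id, format, language — PK none and explicit NOT NULL columns excluded).
shelves: 5 nullable (isbn, address, shelf_id, floor, barcode — PK (summary, name, capacity) and explicit NOT NULL columns excluded).
loans: 8 nullable (loan_id, fee, barcode, isbn, phone, email, summary, address — PK none and explicit NOT NULL columns excluded).
publishers: 4 nullable (publisher_id, shelf, barcode, year — PK (address, capacity, format) and explicit NOT NULL columns excluded).
copies: 3 nullable (due_date, summary, fee — PK (copy_id) and explicit NOT NULL columns excluded).
Total: 9 + 5 + 8 + 4 + 3 = 29.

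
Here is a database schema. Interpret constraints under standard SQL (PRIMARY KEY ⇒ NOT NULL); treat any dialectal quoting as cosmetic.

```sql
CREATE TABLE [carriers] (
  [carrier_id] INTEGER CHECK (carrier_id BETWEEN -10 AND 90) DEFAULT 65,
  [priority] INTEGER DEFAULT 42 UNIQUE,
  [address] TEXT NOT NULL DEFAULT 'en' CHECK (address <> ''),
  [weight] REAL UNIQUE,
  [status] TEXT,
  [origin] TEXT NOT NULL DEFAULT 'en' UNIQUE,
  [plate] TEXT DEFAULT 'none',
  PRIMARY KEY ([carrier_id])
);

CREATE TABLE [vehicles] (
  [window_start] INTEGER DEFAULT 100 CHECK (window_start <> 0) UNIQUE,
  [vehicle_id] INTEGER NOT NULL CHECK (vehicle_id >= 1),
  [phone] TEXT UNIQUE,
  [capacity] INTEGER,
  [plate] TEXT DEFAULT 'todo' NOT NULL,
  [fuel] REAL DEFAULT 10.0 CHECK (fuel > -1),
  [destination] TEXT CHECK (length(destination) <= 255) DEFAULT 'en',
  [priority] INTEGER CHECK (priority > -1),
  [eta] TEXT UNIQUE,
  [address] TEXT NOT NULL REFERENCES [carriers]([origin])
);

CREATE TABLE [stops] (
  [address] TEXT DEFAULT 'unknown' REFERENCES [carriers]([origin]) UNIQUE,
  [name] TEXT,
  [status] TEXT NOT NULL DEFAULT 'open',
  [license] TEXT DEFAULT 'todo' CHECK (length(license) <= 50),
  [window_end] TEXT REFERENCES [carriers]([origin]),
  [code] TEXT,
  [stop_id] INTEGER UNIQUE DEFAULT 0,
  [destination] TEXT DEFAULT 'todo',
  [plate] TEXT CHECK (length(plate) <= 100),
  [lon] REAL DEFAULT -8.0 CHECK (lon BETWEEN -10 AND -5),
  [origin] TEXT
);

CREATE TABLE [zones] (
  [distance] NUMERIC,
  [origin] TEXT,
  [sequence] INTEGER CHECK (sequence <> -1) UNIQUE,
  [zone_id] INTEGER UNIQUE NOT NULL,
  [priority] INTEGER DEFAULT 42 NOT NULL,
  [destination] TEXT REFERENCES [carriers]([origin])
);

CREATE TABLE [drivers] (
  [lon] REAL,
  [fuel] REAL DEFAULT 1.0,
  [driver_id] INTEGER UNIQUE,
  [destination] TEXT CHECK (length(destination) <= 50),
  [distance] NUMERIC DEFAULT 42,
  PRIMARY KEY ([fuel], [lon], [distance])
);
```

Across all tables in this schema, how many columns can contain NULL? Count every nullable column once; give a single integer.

carriers: 4 nullable (priority, weight, status, plate — PK (carrier_id) and explicit NOT NULL columns excluded).
vehicles: 7 nullable (window_start, phone, capacity, fuel, destination, priority, eta — PK none and explicit NOT NULL columns excluded).
stops: 10 nullable (address, name, license, window_end, code, stop_id, destination, plate, lon, origin — PK none and explicit NOT NULL columns excluded).
zones: 4 nullable (distance, origin, sequence, destination — PK none and explicit NOT NULL columns excluded).
drivers: 2 nullable (driver_id, destination — PK (fuel, lon, distance) and explicit NOT NULL columns excluded).
Total: 4 + 7 + 10 + 4 + 2 = 27.

27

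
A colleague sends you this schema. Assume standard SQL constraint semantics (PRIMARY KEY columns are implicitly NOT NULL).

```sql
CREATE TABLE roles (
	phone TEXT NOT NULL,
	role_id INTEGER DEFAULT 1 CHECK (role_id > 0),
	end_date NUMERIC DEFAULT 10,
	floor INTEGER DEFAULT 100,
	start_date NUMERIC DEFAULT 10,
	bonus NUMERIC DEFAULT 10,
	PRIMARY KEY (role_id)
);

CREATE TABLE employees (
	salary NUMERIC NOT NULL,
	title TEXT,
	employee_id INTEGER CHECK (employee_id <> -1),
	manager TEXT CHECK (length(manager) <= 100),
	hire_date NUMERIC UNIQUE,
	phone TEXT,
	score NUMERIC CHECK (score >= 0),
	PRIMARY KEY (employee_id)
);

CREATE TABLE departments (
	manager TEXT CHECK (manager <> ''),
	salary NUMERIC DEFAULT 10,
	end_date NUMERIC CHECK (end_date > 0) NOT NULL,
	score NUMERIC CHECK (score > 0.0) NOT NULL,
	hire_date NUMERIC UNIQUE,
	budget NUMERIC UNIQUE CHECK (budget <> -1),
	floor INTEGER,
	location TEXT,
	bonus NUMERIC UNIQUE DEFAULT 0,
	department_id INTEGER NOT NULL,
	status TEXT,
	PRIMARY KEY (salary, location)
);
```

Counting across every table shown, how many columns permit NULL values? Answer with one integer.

15

roles: 4 nullable (end_date, floor, start_date, bonus — PK (role_id) and explicit NOT NULL columns excluded).
employees: 5 nullable (title, manager, hire_date, phone, score — PK (employee_id) and explicit NOT NULL columns excluded).
departments: 6 nullable (manager, hire_date, budget, floor, bonus, status — PK (salary, location) and explicit NOT NULL columns excluded).
Total: 4 + 5 + 6 = 15.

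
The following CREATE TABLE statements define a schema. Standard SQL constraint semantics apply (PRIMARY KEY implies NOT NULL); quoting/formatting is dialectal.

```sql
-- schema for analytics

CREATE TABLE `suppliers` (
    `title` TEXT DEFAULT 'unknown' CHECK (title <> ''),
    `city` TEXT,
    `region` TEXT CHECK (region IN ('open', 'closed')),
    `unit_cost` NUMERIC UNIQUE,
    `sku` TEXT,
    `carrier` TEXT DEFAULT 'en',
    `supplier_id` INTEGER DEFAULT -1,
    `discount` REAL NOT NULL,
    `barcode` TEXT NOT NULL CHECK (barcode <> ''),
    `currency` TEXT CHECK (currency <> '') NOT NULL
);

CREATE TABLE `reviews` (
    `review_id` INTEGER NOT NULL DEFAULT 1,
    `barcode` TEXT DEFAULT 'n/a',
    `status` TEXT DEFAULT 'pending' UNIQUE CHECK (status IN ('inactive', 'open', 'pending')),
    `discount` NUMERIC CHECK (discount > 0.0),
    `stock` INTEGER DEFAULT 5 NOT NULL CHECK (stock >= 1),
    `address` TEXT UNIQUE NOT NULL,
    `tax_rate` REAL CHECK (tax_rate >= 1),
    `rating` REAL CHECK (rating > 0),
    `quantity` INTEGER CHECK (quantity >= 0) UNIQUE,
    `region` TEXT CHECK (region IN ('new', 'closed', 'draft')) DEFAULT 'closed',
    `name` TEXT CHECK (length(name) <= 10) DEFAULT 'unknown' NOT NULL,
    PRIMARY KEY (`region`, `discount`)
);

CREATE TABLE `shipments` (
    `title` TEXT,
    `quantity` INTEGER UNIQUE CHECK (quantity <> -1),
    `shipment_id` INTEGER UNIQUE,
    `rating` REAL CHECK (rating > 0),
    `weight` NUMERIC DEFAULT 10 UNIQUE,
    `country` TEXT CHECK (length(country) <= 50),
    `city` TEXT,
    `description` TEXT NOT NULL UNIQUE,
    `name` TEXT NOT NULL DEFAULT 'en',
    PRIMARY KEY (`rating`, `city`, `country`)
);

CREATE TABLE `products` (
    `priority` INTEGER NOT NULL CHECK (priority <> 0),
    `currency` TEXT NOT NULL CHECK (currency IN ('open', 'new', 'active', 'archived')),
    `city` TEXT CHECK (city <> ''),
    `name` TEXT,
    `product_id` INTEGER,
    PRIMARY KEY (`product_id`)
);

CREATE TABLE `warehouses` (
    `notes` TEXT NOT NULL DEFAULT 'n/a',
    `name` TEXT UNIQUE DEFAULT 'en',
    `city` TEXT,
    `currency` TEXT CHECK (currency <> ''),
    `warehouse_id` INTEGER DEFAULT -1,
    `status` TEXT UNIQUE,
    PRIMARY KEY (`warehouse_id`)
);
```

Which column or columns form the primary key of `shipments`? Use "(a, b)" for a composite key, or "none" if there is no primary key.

A table-level PRIMARY KEY clause names 3 columns: rating, city, country.
This is a composite key — the combination is unique, not each column individually.

(rating, city, country)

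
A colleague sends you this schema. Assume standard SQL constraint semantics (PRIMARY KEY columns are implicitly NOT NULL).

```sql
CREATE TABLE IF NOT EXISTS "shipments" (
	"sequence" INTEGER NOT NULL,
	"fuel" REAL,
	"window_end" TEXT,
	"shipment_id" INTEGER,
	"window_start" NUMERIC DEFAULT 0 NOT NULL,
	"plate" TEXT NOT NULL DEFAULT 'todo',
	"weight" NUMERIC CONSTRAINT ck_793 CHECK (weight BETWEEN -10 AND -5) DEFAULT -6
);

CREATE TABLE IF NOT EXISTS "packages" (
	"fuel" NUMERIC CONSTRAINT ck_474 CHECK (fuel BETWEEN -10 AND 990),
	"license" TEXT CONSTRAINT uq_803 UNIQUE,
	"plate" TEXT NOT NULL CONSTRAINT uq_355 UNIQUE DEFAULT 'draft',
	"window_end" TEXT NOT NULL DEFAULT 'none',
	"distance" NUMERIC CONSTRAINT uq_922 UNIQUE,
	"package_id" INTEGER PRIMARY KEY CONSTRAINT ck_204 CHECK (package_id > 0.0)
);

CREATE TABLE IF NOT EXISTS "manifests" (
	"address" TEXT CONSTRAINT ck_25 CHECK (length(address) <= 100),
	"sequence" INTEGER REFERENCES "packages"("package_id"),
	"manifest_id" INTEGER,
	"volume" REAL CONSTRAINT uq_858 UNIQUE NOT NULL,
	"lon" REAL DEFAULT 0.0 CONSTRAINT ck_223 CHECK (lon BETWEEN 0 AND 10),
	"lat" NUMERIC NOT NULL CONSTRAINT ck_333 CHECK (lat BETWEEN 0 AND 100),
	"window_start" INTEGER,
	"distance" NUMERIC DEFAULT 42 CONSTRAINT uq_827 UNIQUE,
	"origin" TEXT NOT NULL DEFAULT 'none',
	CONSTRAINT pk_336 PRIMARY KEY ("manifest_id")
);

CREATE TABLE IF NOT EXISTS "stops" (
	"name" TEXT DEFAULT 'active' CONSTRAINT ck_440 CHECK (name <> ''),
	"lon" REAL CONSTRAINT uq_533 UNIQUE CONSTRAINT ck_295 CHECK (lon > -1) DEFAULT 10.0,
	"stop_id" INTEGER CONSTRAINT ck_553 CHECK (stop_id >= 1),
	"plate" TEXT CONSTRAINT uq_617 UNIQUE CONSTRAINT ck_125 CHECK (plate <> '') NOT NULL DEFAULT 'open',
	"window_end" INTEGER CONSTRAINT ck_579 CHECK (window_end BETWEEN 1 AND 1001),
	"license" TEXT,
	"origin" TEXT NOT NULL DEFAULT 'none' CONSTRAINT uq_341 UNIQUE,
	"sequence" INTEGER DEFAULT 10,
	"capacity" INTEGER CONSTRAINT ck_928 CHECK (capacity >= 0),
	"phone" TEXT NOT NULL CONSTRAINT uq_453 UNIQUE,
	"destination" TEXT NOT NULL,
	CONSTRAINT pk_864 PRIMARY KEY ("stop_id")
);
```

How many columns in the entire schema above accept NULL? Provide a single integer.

shipments: 4 nullable (fuel, window_end, shipment_id, weight — PK none and explicit NOT NULL columns excluded).
packages: 3 nullable (fuel, license, distance — PK (package_id) and explicit NOT NULL columns excluded).
manifests: 5 nullable (address, sequence, lon, window_start, distance — PK (manifest_id) and explicit NOT NULL columns excluded).
stops: 6 nullable (name, lon, window_end, license, sequence, capacity — PK (stop_id) and explicit NOT NULL columns excluded).
Total: 4 + 3 + 5 + 6 = 18.

18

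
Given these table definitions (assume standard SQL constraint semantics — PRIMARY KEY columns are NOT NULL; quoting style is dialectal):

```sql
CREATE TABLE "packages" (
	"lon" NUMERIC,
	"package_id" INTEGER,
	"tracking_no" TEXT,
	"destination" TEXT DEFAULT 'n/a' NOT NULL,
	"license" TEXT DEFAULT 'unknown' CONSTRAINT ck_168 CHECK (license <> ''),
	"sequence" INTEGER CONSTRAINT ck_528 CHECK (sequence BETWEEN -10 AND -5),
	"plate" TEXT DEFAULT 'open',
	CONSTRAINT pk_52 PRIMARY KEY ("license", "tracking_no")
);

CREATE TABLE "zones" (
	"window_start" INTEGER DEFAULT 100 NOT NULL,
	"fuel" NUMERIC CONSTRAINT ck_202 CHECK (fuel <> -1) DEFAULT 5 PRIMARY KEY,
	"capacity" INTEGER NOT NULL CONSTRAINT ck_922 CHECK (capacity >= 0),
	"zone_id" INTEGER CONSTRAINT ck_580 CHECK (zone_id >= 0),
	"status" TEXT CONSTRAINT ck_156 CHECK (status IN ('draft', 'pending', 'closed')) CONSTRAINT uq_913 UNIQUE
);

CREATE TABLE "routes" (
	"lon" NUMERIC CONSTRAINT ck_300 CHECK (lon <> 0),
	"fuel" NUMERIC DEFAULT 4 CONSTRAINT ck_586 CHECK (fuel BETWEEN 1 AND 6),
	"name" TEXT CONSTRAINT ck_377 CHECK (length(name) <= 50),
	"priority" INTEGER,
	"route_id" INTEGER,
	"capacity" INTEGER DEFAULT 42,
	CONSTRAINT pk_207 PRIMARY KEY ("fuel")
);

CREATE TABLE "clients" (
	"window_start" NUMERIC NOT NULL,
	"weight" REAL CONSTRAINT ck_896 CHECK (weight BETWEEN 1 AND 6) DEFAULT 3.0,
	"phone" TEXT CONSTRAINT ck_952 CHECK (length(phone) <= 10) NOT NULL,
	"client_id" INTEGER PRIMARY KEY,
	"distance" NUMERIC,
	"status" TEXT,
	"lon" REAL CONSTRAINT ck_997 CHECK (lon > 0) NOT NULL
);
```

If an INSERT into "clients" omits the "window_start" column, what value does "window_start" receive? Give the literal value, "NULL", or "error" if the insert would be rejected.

window_start has no DEFAULT clause.
Omitting it would insert NULL, but it is declared NOT NULL, so the INSERT fails.

error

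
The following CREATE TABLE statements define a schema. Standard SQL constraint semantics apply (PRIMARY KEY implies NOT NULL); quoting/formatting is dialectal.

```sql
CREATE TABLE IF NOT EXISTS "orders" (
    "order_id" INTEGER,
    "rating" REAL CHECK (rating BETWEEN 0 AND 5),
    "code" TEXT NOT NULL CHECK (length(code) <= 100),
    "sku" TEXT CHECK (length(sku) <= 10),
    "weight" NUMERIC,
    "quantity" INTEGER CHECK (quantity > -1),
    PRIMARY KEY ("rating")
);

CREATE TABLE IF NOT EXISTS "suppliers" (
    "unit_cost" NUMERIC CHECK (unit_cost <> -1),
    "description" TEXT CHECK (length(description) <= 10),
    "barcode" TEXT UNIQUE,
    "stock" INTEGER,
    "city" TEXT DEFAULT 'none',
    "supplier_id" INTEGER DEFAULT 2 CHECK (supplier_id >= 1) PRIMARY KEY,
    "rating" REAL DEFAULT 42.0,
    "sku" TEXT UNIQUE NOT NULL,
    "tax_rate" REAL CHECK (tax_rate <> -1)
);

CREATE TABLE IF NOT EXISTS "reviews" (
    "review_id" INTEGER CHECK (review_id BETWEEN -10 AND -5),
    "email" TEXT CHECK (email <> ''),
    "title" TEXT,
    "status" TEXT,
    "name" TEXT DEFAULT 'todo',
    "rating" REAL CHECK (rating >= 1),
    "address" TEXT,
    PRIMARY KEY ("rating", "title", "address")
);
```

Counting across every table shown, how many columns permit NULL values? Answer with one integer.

orders: 4 nullable (order_id, sku, weight, quantity — PK (rating) and explicit NOT NULL columns excluded).
suppliers: 7 nullable (unit_cost, description, barcode, stock, city, rating, tax_rate — PK (supplier_id) and explicit NOT NULL columns excluded).
reviews: 4 nullable (review_id, email, status, name — PK (rating, title, address) and explicit NOT NULL columns excluded).
Total: 4 + 7 + 4 = 15.

15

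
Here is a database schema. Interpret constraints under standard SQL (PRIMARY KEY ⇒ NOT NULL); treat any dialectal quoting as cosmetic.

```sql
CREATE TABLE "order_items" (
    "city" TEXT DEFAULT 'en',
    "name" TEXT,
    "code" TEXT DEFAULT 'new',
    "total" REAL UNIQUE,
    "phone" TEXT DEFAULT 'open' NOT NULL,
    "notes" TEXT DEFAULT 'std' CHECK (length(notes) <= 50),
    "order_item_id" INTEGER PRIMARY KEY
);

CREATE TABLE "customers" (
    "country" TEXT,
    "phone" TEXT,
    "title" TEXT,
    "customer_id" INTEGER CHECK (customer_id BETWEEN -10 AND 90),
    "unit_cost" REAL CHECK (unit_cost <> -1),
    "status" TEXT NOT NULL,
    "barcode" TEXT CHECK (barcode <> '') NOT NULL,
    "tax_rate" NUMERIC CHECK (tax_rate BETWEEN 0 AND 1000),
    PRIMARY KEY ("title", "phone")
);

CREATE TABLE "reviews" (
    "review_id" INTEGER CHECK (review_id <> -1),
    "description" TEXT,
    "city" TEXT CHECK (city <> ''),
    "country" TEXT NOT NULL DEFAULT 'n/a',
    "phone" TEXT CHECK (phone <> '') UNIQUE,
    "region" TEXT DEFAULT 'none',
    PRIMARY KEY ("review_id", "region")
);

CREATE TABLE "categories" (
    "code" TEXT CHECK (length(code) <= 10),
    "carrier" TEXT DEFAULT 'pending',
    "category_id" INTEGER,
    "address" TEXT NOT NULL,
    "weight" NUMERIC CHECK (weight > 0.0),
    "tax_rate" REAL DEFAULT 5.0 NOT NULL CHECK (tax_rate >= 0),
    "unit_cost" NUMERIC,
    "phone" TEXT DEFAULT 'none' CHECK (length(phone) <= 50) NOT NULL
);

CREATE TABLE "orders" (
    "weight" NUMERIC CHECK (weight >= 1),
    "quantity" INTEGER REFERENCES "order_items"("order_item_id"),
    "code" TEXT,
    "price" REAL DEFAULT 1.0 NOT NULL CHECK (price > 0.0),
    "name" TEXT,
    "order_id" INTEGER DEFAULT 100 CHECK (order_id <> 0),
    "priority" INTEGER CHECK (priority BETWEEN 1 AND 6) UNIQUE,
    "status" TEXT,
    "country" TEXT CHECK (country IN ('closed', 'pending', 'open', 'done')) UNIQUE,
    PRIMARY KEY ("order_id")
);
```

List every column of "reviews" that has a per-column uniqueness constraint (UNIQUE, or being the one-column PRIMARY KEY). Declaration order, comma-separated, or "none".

phone

- review_id: part of a composite PRIMARY KEY — only the tuple is unique, not this column on its own.
- description: no UNIQUE or single-column PK constraint.
- city: no UNIQUE or single-column PK constraint.
- country: no UNIQUE or single-column PK constraint.
- phone: declared UNIQUE → unique.
- region: part of a composite PRIMARY KEY — only the tuple is unique, not this column on its own.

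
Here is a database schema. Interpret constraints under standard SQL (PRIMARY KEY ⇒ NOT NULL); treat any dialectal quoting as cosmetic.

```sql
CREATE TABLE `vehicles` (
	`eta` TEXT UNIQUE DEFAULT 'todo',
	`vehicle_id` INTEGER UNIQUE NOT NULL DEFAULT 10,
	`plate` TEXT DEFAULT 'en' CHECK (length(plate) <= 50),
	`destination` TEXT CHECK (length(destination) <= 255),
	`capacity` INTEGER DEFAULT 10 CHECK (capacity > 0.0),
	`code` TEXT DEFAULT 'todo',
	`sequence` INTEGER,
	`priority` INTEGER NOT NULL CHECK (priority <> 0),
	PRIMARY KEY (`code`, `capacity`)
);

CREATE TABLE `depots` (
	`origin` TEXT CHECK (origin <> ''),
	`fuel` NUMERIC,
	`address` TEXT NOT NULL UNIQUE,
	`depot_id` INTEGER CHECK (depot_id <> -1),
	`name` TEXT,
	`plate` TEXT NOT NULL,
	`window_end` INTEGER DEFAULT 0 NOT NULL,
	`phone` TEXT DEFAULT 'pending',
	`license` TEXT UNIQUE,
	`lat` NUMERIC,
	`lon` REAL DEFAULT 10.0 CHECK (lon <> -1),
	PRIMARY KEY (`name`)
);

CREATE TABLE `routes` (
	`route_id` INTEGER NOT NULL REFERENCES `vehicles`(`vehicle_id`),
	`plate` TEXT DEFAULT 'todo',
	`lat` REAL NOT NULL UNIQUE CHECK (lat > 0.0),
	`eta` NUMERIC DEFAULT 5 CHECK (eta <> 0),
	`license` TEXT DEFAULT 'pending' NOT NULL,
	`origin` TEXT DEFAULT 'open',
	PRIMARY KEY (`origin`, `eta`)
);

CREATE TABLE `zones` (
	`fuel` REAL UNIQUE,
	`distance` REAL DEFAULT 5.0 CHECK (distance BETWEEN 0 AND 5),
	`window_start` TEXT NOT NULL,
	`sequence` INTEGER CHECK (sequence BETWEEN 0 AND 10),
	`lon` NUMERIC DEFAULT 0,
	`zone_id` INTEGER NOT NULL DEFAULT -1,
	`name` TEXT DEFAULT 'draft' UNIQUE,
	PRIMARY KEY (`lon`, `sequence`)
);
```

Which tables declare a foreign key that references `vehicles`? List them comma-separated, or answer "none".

routes

- routes.route_id references vehicles(vehicle_id).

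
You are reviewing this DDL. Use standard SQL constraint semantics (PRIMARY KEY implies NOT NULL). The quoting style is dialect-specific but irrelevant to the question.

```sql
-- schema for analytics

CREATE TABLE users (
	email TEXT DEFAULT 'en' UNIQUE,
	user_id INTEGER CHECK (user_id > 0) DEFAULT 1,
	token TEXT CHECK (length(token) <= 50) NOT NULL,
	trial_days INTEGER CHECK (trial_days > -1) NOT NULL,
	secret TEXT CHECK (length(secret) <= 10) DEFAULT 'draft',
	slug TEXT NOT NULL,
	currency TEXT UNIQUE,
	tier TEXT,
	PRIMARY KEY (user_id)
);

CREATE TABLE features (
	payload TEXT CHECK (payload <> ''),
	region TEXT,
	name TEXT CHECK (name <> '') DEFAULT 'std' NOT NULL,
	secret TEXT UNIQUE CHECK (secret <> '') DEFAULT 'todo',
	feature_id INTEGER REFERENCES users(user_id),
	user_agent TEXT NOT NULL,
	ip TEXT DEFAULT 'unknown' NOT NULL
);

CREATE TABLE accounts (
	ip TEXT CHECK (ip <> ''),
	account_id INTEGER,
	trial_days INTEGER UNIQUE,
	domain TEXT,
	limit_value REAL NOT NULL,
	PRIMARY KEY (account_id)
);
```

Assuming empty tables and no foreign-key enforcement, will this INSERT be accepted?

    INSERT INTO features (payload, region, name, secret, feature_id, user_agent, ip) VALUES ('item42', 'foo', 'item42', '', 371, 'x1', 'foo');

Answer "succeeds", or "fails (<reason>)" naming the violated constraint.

fails (CHECK on secret)

The value '' for secret violates CHECK (secret <> '').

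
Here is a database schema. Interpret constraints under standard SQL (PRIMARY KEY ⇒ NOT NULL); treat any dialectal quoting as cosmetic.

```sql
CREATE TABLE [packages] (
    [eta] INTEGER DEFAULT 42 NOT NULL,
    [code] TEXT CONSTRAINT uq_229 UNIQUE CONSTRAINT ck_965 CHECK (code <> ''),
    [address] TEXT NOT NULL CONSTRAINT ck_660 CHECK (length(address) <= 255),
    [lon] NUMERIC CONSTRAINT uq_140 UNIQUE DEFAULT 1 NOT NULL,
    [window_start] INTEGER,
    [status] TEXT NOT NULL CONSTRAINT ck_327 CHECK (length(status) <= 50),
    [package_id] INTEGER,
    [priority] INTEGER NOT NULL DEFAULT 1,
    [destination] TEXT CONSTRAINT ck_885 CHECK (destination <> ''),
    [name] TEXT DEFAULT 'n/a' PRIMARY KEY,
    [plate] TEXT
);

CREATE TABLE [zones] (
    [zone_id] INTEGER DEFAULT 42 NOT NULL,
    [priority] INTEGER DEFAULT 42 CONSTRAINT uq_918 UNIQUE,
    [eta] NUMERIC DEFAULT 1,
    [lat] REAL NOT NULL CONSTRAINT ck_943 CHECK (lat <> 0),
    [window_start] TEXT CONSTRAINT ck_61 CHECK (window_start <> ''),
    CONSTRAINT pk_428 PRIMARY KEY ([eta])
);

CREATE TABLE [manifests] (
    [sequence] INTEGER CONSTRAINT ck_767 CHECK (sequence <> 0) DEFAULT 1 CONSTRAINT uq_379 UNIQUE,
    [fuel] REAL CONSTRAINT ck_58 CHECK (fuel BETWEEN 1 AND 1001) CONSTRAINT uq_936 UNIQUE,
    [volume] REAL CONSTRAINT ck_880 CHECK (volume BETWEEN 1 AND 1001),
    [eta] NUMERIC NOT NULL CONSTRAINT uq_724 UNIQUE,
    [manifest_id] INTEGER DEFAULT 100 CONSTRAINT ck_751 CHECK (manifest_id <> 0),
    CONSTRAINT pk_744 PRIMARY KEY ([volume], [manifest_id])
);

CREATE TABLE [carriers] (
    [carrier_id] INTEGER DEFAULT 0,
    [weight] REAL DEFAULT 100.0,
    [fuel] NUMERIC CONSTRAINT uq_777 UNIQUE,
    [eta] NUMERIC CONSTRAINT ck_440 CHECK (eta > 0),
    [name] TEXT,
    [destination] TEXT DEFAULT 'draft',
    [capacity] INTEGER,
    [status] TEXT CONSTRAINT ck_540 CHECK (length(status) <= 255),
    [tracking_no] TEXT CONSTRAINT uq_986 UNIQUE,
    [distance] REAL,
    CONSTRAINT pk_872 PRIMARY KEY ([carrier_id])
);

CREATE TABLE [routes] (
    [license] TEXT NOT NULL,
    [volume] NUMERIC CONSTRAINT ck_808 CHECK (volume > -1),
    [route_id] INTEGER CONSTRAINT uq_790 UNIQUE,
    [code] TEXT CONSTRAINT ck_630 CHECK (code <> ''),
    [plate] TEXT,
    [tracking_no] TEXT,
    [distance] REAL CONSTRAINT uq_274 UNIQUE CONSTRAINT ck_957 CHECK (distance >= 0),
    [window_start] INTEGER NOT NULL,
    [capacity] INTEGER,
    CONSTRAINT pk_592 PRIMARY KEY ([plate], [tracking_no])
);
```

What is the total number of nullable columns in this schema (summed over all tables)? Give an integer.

packages: 5 nullable (code, window_start, package_id, destination, plate — PK (name) and explicit NOT NULL columns excluded).
zones: 2 nullable (priority, window_start — PK (eta) and explicit NOT NULL columns excluded).
manifests: 2 nullable (sequence, fuel — PK (volume, manifest_id) and explicit NOT NULL columns excluded).
carriers: 9 nullable (weight, fuel, eta, name, destination, capacity, status, tracking_no, distance — PK (carrier_id) and explicit NOT NULL columns excluded).
routes: 5 nullable (volume, route_id, code, distance, capacity — PK (plate, tracking_no) and explicit NOT NULL columns excluded).
Total: 5 + 2 + 2 + 9 + 5 = 23.

23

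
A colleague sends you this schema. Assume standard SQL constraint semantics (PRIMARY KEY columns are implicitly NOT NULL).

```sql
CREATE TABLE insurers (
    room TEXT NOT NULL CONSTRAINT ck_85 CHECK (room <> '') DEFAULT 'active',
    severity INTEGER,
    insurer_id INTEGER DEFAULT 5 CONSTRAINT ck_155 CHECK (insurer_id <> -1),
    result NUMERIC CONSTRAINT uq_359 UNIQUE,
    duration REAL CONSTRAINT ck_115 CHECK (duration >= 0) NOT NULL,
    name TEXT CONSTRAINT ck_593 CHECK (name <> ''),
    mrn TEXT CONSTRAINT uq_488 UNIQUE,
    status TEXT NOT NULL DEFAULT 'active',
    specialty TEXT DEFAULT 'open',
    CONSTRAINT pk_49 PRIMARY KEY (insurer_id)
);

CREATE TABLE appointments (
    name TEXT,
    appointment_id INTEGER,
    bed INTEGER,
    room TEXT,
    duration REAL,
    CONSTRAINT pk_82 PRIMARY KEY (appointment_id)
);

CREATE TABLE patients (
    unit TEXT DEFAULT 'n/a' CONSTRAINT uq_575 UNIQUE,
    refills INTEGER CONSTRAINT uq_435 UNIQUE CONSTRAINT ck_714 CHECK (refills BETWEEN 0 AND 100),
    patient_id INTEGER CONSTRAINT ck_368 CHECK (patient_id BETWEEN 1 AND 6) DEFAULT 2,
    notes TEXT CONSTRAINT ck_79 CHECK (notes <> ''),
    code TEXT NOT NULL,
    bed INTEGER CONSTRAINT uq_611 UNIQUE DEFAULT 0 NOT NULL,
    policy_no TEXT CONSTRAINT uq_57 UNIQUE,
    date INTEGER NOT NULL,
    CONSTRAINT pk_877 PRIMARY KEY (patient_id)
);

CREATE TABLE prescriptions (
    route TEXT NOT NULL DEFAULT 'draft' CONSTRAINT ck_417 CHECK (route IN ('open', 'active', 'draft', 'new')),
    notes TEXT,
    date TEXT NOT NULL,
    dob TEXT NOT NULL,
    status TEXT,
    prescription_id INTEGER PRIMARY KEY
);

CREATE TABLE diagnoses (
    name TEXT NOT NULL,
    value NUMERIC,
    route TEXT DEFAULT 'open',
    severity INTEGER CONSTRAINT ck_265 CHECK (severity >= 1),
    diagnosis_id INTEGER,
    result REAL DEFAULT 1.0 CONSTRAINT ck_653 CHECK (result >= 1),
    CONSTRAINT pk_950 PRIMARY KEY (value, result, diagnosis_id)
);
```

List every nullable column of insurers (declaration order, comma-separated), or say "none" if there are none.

- room: declared NOT NULL → not nullable.
- severity: no NOT NULL constraint applies → nullable.
- insurer_id: part of the PRIMARY KEY, which implies NOT NULL → not nullable.
- result: UNIQUE does not imply NOT NULL → nullable.
- duration: declared NOT NULL → not nullable.
- name: CHECK does not forbid NULL (a CHECK constraint passes when its expression is NULL) → nullable.
- mrn: UNIQUE does not imply NOT NULL → nullable.
- status: declared NOT NULL → not nullable.
- specialty: DEFAULT only fills an omitted column; an explicit NULL is still allowed → nullable.

severity, result, name, mrn, specialty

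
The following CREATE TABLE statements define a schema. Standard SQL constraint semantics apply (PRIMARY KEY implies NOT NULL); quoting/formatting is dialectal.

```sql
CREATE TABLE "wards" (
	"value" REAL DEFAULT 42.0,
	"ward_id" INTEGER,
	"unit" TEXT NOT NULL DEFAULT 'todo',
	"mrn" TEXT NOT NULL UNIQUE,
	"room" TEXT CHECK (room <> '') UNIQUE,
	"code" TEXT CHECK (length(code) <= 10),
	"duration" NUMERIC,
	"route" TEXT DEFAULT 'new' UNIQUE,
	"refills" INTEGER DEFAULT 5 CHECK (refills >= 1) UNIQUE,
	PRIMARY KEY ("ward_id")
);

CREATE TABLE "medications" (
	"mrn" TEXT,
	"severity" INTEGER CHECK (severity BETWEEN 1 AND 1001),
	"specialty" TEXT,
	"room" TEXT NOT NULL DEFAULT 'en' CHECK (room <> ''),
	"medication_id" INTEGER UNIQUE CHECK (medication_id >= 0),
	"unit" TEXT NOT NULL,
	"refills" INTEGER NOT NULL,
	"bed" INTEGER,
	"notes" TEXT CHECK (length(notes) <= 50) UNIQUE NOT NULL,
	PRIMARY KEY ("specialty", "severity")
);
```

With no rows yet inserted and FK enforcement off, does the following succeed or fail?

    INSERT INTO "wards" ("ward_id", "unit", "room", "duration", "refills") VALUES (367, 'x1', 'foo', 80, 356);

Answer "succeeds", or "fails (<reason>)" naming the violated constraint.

mrn is omitted from the column list and has no DEFAULT, so it would receive NULL.
But mrn is declared NOT NULL.

fails (NOT NULL on mrn)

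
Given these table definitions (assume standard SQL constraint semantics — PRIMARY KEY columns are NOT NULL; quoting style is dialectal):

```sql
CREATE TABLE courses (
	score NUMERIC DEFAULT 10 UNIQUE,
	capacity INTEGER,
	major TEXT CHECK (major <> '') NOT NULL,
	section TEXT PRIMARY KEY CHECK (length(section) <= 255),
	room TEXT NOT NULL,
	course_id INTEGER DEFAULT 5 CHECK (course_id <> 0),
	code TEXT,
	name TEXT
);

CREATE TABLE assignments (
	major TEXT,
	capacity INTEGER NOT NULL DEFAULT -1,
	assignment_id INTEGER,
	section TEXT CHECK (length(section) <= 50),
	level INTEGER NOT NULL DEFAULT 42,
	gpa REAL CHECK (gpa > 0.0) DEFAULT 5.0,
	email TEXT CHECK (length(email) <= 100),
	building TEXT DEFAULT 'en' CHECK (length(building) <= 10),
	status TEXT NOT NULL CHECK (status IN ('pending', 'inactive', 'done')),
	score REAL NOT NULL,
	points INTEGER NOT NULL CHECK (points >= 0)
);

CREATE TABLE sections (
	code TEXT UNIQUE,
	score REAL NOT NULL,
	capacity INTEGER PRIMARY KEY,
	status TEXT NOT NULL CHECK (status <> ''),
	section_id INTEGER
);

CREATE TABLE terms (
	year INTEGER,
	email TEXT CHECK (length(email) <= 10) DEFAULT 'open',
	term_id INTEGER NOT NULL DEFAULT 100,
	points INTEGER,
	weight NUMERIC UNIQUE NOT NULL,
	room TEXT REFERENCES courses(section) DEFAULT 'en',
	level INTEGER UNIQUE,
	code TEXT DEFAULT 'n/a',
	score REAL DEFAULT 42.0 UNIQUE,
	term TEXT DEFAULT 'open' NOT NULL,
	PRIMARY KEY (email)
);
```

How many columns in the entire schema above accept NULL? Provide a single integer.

courses: 5 nullable (score, capacity, course_id, code, name — PK (section) and explicit NOT NULL columns excluded).
assignments: 6 nullable (major, assignment_id, section, gpa, email, building — PK none and explicit NOT NULL columns excluded).
sections: 2 nullable (code, section_id — PK (capacity) and explicit NOT NULL columns excluded).
terms: 6 nullable (year, points, room, level, code, score — PK (email) and explicit NOT NULL columns excluded).
Total: 5 + 6 + 2 + 6 = 19.

19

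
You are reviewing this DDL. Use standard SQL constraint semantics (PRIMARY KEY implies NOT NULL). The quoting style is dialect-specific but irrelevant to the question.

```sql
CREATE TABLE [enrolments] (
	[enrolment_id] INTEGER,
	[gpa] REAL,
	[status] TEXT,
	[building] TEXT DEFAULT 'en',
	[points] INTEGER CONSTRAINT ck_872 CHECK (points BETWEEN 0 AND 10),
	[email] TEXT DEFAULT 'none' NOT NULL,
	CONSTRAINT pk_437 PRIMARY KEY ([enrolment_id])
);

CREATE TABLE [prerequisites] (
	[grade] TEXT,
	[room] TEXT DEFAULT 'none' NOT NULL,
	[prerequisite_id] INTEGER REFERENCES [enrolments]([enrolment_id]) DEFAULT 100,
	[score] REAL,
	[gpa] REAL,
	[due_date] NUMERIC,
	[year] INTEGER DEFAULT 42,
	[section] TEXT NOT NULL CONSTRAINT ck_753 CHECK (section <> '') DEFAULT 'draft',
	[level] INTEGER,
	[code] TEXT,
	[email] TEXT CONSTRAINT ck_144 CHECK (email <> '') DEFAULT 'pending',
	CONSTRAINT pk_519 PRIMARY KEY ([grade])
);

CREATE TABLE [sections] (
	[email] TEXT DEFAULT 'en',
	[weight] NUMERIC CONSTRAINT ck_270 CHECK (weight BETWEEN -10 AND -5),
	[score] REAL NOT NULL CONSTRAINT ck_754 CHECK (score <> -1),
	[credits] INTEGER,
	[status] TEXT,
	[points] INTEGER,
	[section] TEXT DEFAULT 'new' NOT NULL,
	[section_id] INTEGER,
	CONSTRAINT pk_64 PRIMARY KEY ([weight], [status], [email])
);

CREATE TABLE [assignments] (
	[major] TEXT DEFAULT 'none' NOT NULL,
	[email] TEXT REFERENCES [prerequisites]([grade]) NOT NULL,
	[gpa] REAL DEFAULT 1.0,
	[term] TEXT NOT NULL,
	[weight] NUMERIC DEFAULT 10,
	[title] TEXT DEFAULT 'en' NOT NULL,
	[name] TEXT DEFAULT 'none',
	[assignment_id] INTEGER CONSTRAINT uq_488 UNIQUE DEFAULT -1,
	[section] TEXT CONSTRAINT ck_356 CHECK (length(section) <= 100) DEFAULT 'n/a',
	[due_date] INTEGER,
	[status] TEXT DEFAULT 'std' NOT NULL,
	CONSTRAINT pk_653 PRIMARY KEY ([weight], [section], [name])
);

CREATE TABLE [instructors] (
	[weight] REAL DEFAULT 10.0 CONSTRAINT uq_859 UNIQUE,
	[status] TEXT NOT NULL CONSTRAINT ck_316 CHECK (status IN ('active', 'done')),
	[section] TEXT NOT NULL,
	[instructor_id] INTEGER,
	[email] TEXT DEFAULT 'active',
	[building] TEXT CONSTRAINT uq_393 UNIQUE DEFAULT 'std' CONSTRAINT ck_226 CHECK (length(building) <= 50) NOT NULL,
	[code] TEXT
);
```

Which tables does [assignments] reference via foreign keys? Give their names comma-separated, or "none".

prerequisites

- email REFERENCES prerequisites(grade).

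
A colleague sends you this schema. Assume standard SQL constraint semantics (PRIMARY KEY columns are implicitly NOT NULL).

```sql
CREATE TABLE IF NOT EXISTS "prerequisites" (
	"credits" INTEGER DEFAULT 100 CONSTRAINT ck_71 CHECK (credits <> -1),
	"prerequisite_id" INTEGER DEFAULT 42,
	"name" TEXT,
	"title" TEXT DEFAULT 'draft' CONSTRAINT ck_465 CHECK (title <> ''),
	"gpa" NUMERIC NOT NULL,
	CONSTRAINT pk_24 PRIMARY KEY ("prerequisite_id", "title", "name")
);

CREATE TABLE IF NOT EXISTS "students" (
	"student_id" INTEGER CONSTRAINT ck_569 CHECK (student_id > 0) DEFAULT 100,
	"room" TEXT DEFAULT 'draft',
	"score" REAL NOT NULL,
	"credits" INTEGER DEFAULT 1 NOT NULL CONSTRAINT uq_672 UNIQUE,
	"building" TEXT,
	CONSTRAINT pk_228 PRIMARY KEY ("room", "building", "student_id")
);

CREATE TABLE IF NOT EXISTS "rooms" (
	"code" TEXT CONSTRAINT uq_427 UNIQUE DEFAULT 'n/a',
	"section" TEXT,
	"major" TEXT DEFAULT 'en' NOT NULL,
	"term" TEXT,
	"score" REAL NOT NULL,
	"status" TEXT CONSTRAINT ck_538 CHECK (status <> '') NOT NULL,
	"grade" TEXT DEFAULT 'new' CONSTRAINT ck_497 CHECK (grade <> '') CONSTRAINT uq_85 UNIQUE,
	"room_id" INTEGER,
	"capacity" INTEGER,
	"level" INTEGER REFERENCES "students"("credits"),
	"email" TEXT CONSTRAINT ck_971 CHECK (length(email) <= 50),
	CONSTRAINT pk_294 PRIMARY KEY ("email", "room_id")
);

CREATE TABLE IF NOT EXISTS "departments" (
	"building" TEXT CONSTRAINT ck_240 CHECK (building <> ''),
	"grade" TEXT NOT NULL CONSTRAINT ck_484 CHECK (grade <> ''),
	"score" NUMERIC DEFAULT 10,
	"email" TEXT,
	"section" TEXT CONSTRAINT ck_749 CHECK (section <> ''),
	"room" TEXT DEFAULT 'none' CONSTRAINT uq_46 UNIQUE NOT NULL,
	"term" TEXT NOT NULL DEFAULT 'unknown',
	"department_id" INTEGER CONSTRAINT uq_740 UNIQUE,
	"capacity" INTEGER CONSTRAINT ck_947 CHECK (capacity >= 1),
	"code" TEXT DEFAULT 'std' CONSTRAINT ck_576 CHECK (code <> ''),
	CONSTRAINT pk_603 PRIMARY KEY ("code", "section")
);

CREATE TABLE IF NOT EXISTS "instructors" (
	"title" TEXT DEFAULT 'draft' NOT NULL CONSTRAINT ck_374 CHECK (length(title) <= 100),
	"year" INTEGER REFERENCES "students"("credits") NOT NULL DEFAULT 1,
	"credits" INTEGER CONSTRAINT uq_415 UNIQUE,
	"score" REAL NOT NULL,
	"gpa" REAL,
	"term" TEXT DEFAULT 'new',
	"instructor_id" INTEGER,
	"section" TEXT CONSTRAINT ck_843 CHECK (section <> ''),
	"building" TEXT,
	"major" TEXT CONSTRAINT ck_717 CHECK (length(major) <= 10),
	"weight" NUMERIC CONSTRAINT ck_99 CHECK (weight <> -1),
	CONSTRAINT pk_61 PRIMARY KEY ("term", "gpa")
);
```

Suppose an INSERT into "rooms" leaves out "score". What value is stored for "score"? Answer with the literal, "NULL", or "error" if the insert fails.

score has no DEFAULT clause.
Omitting it would insert NULL, but it is declared NOT NULL, so the INSERT fails.

error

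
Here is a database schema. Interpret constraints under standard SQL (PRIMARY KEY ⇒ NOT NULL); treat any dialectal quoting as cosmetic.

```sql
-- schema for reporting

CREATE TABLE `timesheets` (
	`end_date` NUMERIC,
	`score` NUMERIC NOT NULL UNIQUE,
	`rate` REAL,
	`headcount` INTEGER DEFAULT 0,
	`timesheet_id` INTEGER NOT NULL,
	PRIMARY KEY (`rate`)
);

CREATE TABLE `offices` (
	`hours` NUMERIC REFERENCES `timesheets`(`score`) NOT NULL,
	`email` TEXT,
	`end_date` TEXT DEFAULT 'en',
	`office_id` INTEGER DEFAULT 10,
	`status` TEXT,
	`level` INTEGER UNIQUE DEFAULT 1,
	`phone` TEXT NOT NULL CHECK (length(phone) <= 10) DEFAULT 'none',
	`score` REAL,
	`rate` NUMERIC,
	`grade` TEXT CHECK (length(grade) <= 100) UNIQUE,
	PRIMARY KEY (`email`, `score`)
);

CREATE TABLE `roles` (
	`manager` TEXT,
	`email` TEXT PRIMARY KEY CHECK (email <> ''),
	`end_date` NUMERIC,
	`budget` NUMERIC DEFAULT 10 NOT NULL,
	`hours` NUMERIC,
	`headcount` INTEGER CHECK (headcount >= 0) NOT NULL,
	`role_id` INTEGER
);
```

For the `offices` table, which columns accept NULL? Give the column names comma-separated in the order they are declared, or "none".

- hours: declared NOT NULL → not nullable.
- email: part of the PRIMARY KEY, which implies NOT NULL → not nullable.
- end_date: DEFAULT only fills an omitted column; an explicit NULL is still allowed → nullable.
- office_id: DEFAULT only fills an omitted column; an explicit NULL is still allowed → nullable.
- status: no NOT NULL constraint applies → nullable.
- level: UNIQUE does not imply NOT NULL → nullable.
- phone: declared NOT NULL → not nullable.
- score: part of the PRIMARY KEY, which implies NOT NULL → not nullable.
- rate: no NOT NULL constraint applies → nullable.
- grade: CHECK does not forbid NULL (a CHECK constraint passes when its expression is NULL) → nullable.

end_date, office_id, status, level, rate, grade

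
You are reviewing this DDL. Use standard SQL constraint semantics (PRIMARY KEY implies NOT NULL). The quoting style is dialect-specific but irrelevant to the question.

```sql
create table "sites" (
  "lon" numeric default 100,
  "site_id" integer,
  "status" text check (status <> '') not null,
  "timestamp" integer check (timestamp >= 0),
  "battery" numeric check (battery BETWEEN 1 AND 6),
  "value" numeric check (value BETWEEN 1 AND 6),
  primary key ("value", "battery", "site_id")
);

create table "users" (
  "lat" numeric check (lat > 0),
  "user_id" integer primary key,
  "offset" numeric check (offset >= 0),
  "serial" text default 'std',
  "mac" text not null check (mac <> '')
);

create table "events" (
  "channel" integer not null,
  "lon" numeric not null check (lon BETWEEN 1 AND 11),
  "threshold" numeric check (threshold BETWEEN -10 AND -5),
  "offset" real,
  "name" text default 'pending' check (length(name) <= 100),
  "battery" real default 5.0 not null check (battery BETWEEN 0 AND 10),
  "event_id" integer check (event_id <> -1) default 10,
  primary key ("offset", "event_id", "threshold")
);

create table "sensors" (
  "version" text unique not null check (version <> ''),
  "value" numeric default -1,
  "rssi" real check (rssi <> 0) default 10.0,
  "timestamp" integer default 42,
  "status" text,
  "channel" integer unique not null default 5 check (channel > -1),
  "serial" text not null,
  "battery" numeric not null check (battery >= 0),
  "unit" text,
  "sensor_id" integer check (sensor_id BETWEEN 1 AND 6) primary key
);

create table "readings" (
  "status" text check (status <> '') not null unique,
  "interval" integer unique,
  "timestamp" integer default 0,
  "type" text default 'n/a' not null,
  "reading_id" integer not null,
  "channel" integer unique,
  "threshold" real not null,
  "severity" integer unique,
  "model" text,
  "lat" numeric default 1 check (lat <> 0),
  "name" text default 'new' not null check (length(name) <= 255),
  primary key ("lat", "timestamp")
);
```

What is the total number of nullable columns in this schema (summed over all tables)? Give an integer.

sites: 2 nullable (lon, timestamp — PK (value, battery, site_id) and explicit NOT NULL columns excluded).
users: 3 nullable (lat, offset, serial — PK (user_id) and explicit NOT NULL columns excluded).
events: 1 nullable (name — PK (offset, event_id, threshold) and explicit NOT NULL columns excluded).
sensors: 5 nullable (value, rssi, timestamp, status, unit — PK (sensor_id) and explicit NOT NULL columns excluded).
readings: 4 nullable (interval, channel, severity, model — PK (lat, timestamp) and explicit NOT NULL columns excluded).
Total: 2 + 3 + 1 + 5 + 4 = 15.

15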